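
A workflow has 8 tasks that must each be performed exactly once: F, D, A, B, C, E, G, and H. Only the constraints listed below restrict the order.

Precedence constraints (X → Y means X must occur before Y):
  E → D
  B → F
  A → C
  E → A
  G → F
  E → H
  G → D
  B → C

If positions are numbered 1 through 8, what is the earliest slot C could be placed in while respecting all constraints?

4

Every task that must precede C has to come before it. Tracing all chains that end at C, those tasks are: A, B, E — 3 in total.
With 3 mandatory predecessors, the earliest C can sit is position 3+1 = 4, and placing just those 3 first achieves it.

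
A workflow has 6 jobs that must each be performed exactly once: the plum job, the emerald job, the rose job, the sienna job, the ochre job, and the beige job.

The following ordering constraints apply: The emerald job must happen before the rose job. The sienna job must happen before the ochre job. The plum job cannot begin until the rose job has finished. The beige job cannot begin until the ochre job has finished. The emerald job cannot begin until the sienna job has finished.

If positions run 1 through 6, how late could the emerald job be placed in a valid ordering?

4

Every job that must follow the emerald job has to come after it. Tracing all chains starting from the emerald job, those jobs are: the plum job, the rose job — 2 in total.
With 2 mandatory successors out of 6 jobs total, the latest slot for the emerald job is 6−2 = 4, and it's reachable by doing all non-successors before the emerald job.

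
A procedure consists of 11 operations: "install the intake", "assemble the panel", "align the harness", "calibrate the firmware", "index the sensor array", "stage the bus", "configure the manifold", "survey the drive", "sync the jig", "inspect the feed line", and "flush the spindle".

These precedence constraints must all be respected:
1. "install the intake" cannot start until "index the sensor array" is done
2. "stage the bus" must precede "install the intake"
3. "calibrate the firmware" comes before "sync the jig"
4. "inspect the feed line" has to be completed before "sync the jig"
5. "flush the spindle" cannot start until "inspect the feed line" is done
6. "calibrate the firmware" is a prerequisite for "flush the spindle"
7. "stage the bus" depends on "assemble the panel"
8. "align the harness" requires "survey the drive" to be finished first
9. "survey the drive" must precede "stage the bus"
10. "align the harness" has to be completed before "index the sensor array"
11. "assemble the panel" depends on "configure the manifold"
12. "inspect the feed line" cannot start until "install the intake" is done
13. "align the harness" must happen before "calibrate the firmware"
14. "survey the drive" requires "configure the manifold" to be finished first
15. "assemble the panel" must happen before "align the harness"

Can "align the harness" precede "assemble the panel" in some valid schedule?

There is a dependency chain "assemble the panel" → "align the harness", so "align the harness" always comes after "assemble the panel".
So no valid ordering can have "align the harness" before "assemble the panel".

No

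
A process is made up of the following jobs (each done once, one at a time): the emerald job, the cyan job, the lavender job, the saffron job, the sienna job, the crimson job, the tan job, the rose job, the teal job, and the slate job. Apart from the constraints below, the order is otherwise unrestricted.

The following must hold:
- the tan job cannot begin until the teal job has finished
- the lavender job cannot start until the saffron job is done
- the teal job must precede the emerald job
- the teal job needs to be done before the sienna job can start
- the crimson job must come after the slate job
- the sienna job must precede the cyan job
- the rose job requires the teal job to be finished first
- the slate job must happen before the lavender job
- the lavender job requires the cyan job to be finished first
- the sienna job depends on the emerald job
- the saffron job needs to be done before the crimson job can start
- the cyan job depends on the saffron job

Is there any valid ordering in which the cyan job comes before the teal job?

Following the teal job → the sienna job → the cyan job, the teal job must precede the cyan job in every valid ordering.
Hence the cyan job can never be scheduled before the teal job.

No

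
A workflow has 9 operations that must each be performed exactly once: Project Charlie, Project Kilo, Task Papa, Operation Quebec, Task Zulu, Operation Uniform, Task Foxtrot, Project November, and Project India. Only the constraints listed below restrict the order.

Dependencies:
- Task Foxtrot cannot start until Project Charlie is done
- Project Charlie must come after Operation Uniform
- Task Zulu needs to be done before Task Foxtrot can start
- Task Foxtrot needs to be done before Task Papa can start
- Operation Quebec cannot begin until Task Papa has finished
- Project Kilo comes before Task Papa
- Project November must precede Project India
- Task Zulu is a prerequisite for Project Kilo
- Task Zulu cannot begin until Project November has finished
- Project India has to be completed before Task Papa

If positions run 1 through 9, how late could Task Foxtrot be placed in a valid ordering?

Every operation that must follow Task Foxtrot has to come after it. Tracing all chains starting from Task Foxtrot, those operations are: Task Papa, Operation Quebec — 2 in total.
With 2 mandatory successors out of 9 operations total, the latest slot for Task Foxtrot is 9−2 = 7, and it's reachable by doing all non-successors before Task Foxtrot.

7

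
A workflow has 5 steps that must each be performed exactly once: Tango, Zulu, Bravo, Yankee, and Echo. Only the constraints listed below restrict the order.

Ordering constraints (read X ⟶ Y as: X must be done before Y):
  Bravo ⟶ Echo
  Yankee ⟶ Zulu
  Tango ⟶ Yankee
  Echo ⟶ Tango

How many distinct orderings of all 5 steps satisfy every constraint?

Only Bravo has no prerequisites, so it must go first.
Every step is then forced in turn, so only 1 complete ordering is consistent with the constraints.

1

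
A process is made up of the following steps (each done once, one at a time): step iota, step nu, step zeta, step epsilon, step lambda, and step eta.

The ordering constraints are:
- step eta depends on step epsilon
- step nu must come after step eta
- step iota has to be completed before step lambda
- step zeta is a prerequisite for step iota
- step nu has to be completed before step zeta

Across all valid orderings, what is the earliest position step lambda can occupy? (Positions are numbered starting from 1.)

Working backwards through the constraints from step lambda, its full set of required predecessors is step iota, step nu, step zeta, step epsilon, step eta — 5 of them.
So at minimum 5 steps come before step lambda, putting step lambda no earlier than position 6. That position is achievable by scheduling exactly those predecessors first.

6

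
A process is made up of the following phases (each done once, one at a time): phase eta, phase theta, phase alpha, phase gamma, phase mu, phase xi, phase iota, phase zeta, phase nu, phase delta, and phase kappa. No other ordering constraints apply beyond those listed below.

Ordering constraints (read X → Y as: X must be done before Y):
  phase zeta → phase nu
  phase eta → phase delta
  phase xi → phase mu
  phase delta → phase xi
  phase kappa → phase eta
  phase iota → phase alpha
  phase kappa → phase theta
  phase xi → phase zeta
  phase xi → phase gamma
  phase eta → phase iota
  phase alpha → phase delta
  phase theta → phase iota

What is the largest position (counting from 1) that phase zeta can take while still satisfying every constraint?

Following the constraints forward from phase zeta, its only required successor is phase nu.
With 1 mandatory successor out of 11 phases total, the latest slot for phase zeta is 11−1 = 10, and it's reachable by doing all non-successors before phase zeta.

10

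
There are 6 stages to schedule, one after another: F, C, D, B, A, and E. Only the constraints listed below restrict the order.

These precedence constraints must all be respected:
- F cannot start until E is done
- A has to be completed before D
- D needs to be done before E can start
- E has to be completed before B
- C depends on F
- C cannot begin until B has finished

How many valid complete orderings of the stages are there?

A is the only stage with nothing required before it, so every ordering starts there.
Systematically extending each partial ordering one stage at a time and counting, there are 2 complete orderings.

2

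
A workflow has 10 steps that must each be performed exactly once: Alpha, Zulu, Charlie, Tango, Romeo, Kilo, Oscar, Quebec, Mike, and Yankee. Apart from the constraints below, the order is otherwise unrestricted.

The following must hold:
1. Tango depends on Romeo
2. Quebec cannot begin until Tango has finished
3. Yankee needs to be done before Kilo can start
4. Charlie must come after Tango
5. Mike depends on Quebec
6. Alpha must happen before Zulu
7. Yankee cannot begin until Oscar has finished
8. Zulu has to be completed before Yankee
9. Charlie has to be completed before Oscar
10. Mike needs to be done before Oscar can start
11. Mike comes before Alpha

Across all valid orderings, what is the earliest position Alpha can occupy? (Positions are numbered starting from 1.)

5

The steps that are forced before Alpha, directly or transitively, are Tango, Romeo, Quebec, Mike. That's 4 steps.
So at minimum 4 steps come before Alpha, putting Alpha no earlier than position 5. That position is achievable by scheduling exactly those predecessors first.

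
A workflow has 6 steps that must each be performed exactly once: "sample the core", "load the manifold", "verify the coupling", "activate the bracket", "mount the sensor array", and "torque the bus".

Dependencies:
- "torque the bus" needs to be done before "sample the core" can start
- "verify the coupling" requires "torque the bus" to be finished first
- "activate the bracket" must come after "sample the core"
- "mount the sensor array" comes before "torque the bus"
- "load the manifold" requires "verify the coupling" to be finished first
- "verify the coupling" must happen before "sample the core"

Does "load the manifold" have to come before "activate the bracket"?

Nothing in the constraints links "load the manifold" and "activate the bracket"; they are unordered relative to each other.
A valid ordering placing "activate the bracket" before "load the manifold" exists, so the answer is no.

No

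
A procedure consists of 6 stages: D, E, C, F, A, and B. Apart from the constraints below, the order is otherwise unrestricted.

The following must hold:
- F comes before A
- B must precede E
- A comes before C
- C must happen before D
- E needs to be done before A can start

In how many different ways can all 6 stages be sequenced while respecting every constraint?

3

The stages with no prerequisites are F, B; any of them can be placed first.
Counting all ways to extend the partial order to a total order gives 3.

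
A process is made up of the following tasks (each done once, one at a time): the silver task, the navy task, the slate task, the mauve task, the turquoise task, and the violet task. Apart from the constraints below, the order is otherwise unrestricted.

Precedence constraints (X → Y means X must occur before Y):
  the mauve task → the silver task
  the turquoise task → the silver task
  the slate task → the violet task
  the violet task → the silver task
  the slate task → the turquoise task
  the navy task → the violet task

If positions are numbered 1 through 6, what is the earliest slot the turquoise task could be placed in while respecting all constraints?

The only task forced before the turquoise task (directly or transitively) is the slate task.
With 1 mandatory predecessor, the earliest the turquoise task can sit is position 1+1 = 2, and placing just that one first achieves it.

2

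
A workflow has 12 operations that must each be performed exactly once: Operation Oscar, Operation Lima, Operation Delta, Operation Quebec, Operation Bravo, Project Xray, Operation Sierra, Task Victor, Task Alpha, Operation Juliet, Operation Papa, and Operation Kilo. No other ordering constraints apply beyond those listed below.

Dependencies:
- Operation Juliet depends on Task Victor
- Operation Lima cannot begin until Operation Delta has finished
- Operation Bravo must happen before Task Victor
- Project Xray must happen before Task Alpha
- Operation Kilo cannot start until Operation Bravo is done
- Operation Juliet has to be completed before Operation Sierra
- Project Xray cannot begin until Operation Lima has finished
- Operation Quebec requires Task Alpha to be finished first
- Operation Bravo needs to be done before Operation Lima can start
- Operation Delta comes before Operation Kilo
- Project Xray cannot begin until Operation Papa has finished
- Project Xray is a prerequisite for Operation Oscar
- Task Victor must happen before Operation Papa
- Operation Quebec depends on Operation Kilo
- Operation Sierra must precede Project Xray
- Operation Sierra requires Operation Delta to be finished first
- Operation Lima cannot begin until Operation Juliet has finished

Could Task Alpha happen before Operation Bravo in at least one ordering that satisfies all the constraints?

The constraints give a chain Operation Bravo → Operation Lima → Project Xray → Task Alpha, which forces Operation Bravo before Task Alpha.
Hence Task Alpha can never be scheduled before Operation Bravo.

No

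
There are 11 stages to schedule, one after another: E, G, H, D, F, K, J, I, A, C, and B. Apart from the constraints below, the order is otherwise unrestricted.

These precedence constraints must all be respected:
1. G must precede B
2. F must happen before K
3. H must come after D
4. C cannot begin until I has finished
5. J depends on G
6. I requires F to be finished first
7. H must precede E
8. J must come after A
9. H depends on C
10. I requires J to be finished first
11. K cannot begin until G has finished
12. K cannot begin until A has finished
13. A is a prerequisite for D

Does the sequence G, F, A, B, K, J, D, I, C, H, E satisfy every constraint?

Yes

Checking each listed constraint against this order: for instance, F is in position 2 and I in position 8, so that constraint holds — and the remaining constraints check out the same way.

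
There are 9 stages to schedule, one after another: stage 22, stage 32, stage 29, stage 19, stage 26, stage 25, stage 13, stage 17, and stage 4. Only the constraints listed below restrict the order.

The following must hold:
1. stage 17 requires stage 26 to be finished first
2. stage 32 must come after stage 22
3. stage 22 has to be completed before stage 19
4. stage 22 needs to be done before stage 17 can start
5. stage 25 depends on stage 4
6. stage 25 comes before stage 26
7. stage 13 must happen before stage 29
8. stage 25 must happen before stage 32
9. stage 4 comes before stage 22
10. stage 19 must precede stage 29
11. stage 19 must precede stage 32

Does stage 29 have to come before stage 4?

No

In fact the dependencies run the other way: stage 4 → stage 22 → stage 19 → stage 29.
So stage 29 does not have to come before stage 4 — it cannot.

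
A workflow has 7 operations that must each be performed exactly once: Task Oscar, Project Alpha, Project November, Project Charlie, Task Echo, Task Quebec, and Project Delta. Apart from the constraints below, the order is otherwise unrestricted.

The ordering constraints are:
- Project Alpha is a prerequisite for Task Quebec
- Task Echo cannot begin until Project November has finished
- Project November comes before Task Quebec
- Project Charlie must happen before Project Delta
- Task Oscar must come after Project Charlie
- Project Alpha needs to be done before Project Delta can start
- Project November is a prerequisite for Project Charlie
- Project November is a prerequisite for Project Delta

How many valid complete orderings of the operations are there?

136

2 operations have no prerequisites (Project Alpha, Project November), so any of them could come first.
Systematically extending each partial ordering one operation at a time and counting, there are 136 complete orderings.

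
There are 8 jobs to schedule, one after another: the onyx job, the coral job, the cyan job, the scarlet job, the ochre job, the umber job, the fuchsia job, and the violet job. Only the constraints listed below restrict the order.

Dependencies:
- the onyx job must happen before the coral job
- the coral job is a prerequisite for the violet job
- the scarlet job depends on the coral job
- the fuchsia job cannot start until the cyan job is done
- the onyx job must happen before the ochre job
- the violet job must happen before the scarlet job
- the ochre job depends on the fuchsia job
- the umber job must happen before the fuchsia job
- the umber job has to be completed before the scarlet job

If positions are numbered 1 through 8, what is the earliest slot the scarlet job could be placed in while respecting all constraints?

5

Working backwards through the constraints from the scarlet job, its full set of required predecessors is the onyx job, the coral job, the umber job, the violet job — 4 of them.
With 4 mandatory predecessors, the earliest the scarlet job can sit is position 4+1 = 5, and placing just those 4 first achieves it.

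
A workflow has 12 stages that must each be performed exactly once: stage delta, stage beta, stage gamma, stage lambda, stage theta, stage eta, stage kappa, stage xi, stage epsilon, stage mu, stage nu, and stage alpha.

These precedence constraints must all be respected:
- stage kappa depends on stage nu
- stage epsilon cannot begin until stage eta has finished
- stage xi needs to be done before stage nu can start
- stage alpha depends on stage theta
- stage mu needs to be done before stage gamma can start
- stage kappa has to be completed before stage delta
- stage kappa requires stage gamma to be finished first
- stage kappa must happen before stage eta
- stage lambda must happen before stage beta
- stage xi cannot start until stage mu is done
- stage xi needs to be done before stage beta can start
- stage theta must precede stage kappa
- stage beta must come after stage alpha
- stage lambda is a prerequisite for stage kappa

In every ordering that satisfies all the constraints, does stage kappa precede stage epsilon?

Following the dependencies: stage kappa → stage eta → stage epsilon.
Hence stage kappa necessarily comes before stage epsilon.

Yes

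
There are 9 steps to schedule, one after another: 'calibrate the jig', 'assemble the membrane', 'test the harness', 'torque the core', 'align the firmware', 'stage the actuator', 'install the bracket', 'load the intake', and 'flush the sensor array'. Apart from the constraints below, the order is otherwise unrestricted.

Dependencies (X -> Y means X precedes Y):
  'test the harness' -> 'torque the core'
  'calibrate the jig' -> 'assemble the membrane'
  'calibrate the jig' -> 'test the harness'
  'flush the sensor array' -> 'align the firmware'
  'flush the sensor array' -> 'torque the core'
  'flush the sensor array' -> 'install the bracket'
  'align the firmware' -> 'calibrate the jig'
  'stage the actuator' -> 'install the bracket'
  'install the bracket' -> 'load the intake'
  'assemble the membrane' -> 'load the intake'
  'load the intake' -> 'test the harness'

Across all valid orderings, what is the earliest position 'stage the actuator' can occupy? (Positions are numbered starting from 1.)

'stage the actuator' has no prerequisites at all, so it can go in position 1.

1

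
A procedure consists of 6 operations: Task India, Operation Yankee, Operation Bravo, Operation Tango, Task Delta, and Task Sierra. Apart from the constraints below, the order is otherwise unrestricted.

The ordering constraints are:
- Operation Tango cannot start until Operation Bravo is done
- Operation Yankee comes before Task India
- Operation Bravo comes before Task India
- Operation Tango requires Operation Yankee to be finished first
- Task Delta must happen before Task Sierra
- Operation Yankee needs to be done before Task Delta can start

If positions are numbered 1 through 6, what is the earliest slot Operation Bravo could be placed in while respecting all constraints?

1

Operation Bravo has no prerequisites at all, so it can go in position 1.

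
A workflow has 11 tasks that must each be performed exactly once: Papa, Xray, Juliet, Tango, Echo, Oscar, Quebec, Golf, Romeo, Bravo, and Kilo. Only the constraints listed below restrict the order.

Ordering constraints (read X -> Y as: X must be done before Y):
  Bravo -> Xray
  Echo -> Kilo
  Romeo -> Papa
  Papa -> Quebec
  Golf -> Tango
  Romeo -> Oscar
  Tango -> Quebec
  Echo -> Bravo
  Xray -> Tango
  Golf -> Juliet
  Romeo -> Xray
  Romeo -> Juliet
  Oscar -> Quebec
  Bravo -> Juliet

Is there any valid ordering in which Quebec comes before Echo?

There is a dependency chain Echo → Bravo → Xray → Tango → Quebec, so Quebec always comes after Echo.
So no valid ordering can have Quebec before Echo.

No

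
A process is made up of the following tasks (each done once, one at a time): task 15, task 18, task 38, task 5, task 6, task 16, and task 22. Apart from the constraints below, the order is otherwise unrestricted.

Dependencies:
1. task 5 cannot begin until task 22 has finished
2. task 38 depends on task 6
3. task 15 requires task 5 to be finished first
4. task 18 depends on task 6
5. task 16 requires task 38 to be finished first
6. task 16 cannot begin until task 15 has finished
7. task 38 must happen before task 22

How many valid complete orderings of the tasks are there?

6

Only task 6 has no prerequisites, so it must go first.
Counting all ways to extend the partial order to a total order gives 6.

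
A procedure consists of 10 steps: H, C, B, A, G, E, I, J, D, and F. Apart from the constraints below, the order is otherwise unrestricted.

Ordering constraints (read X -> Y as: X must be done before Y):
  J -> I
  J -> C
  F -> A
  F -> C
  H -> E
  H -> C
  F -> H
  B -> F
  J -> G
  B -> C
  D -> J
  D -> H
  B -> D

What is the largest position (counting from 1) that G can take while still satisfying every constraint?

10

Nothing depends on G, so it can be the final step, position 10.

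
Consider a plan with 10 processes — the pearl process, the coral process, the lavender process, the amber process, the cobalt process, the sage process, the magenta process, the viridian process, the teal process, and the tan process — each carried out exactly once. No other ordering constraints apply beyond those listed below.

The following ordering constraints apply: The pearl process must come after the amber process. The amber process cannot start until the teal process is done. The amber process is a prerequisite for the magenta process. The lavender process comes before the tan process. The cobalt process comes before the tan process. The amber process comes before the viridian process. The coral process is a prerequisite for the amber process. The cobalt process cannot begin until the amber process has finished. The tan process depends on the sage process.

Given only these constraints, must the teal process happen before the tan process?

Yes

There is a constraint chain the teal process → the amber process → the cobalt process → the tan process.
That forces the teal process before the tan process in every valid schedule.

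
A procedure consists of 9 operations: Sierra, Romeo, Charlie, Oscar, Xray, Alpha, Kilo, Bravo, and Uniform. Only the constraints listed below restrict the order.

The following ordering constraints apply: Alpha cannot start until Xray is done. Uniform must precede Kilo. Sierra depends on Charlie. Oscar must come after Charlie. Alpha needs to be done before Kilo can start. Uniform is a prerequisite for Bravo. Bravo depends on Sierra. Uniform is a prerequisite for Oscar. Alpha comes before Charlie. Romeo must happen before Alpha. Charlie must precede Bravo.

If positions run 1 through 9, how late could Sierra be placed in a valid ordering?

The only operation forced after Sierra (directly or by a chain) is Bravo.
So at least 1 operation follows Sierra, putting Sierra no later than position 8. That position is achievable by scheduling everything else first.

8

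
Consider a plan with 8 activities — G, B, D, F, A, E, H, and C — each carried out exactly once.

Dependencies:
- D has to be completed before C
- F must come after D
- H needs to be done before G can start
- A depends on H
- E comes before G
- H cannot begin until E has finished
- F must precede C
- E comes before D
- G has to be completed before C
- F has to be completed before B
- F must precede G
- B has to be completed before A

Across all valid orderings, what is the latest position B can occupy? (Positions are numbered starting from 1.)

The only activity forced after B (directly or by a chain) is A.
With 1 mandatory successor out of 8 activities total, the latest slot for B is 8−1 = 7, and it's reachable by doing all non-successors before B.

7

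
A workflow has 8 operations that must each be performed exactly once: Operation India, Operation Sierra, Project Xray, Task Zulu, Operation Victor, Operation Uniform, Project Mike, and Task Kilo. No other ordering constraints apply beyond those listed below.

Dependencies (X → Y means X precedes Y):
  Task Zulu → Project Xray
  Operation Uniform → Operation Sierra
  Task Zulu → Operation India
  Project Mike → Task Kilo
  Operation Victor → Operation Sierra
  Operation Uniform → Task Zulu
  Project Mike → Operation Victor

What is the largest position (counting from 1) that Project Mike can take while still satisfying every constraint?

5

The operations that are forced after Project Mike, directly or by a chain of constraints, are Operation Sierra, Operation Victor, Task Kilo. That's 3 operations.
So at least 3 operations follow Project Mike, putting Project Mike no later than position 5. That position is achievable by scheduling everything else first.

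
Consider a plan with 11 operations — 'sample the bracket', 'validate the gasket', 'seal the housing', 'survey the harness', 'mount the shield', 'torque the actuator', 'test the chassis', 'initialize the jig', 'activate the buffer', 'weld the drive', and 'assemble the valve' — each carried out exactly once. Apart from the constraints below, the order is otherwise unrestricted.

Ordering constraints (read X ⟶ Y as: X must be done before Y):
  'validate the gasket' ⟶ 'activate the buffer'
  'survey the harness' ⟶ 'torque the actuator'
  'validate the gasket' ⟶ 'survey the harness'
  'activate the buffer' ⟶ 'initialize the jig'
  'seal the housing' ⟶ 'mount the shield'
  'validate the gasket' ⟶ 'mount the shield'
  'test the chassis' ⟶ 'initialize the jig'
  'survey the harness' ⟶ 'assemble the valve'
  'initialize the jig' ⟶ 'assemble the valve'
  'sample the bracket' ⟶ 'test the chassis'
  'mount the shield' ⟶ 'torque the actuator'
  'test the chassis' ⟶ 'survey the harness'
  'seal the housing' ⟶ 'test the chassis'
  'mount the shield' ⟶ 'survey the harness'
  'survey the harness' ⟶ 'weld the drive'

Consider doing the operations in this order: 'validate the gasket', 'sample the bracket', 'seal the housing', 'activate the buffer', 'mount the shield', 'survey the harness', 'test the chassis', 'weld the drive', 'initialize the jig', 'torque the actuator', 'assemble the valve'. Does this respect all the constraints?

No

Here 'test the chassis' comes after 'survey the harness'.
That contradicts the constraint that 'test the chassis' must precede 'survey the harness'.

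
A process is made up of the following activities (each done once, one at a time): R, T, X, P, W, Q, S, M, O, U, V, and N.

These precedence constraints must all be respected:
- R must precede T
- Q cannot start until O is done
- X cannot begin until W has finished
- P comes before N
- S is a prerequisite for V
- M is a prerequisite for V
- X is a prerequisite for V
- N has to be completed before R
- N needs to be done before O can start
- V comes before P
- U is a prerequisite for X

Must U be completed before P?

Chaining the stated constraints: U → X → V → P.
So U must precede P in any valid ordering.

Yes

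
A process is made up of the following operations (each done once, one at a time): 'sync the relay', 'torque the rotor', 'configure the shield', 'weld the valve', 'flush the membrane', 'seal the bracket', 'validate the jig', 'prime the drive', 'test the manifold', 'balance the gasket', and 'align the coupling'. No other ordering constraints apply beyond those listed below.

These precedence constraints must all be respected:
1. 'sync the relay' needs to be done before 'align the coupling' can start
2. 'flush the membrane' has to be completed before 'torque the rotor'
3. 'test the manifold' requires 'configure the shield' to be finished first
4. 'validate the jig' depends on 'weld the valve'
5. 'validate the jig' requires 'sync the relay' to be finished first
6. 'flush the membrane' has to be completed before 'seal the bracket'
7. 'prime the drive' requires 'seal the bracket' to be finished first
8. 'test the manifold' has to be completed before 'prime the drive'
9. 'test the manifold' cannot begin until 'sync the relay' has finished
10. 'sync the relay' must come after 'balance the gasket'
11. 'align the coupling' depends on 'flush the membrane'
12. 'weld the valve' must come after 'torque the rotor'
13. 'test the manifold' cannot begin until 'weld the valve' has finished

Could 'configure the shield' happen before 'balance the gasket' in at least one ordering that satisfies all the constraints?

Yes

The constraints leave 'configure the shield' and 'balance the gasket' unordered relative to each other; nothing requires 'balance the gasket' earlier.
That means at least one valid schedule has 'configure the shield' before 'balance the gasket'.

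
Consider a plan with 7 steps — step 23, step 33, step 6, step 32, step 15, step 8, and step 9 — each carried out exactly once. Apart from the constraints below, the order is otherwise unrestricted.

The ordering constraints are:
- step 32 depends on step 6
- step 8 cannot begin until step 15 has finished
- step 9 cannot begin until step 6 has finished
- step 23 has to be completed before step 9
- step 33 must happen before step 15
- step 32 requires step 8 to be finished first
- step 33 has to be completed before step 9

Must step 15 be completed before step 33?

The constraints actually force step 33 before step 15 (via step 33 → step 15), not the other way around.
So step 15 never precedes step 33.

No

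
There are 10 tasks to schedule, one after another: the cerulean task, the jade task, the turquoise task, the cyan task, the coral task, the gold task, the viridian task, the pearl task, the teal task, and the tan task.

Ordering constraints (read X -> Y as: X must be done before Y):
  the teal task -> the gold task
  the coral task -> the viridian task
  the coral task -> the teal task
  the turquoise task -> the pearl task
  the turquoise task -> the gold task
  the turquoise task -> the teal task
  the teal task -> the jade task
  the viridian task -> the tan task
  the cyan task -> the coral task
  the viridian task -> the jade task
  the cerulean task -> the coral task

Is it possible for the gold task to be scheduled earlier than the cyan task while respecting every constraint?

No

There is a dependency chain the cyan task → the coral task → the teal task → the gold task, so the gold task always comes after the cyan task.
So no valid ordering can have the gold task before the cyan task.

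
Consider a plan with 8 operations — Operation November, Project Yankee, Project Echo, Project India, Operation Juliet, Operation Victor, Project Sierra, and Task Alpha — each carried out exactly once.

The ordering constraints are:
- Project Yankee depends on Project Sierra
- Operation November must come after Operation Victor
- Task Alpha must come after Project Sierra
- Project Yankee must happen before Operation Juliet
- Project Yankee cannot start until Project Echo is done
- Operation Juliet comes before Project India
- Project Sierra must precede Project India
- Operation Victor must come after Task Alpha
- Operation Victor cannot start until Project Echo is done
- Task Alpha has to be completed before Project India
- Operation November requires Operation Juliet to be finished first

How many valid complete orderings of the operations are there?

The operations with no prerequisites are Project Echo, Project Sierra; any of them can be placed first.
Counting all ways to extend the partial order to a total order gives 37.

37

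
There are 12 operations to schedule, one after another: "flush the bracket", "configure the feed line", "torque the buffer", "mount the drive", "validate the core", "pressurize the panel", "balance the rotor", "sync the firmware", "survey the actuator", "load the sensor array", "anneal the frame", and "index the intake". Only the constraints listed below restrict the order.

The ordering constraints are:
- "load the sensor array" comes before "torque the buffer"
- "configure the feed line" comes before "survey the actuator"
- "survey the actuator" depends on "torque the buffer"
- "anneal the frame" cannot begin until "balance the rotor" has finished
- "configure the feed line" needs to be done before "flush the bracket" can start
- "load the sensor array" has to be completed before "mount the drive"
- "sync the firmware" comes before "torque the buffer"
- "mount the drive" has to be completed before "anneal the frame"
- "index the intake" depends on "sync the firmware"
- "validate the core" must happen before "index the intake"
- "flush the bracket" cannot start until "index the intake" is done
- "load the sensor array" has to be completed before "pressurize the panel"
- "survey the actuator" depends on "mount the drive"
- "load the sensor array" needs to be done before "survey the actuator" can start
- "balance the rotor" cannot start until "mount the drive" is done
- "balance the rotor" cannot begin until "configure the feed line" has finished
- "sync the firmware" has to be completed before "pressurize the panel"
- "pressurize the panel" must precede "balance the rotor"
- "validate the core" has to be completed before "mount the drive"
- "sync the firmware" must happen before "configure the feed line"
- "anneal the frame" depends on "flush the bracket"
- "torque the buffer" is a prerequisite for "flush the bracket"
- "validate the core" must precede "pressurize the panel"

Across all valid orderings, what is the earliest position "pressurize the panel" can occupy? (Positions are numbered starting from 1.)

4

The operations that are forced before "pressurize the panel", directly or transitively, are "validate the core", "sync the firmware", "load the sensor array". That's 3 operations.
So at minimum 3 operations come before "pressurize the panel", putting "pressurize the panel" no earlier than position 4. That position is achievable by scheduling exactly those predecessors first.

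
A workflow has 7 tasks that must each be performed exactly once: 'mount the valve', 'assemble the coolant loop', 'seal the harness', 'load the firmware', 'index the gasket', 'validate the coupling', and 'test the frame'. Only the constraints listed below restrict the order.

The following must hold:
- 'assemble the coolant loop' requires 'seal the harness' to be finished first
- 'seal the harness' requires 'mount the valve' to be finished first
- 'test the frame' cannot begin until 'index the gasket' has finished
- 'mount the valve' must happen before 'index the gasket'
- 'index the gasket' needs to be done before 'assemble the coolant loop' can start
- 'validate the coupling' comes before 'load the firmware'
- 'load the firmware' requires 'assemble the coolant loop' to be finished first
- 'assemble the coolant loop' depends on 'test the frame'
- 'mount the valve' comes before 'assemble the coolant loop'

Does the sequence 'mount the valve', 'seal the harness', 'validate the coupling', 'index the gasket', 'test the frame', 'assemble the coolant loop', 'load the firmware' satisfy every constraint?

Yes

Checking each listed constraint against this order: for instance, 'mount the valve' is in position 1 and 'assemble the coolant loop' in position 6, so that constraint holds — and the remaining constraints check out the same way.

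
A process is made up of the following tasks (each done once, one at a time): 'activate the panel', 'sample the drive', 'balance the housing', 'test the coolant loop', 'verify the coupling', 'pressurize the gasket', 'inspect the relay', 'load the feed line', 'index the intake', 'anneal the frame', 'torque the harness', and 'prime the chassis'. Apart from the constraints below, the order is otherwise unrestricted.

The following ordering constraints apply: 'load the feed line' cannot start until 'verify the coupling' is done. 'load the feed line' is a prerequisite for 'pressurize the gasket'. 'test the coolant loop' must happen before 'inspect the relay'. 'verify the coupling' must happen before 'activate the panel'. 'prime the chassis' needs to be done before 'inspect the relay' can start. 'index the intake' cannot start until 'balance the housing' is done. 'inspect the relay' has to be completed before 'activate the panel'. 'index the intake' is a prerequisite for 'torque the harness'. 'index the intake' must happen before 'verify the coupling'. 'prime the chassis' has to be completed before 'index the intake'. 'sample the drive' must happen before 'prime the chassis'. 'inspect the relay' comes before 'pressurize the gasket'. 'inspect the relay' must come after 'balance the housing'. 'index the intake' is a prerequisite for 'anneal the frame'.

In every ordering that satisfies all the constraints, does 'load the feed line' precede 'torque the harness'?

'load the feed line' and 'torque the harness' are not related by any chain of constraints.
There exist valid orderings with 'torque the harness' before 'load the feed line', so 'load the feed line' is not required to come first.

No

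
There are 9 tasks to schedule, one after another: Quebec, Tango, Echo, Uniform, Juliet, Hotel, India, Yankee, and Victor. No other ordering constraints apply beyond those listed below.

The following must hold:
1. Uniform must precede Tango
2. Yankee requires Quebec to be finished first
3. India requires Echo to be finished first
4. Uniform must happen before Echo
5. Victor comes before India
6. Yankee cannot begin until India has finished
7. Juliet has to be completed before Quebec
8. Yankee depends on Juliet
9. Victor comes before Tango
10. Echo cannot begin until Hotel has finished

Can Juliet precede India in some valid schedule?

No chain of constraints runs from India to Juliet, so India is not required to come first.
So a valid ordering placing Juliet earlier than India exists.

Yes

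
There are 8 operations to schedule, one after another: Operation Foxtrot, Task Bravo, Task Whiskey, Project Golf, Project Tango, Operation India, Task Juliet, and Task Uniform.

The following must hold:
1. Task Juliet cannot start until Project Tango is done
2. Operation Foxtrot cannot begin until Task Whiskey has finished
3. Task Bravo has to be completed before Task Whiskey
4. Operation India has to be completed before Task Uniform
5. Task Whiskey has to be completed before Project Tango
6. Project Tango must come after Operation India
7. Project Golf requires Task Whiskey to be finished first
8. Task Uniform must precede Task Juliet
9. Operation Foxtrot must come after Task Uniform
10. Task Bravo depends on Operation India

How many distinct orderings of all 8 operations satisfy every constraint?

49

Only Operation India has no prerequisites, so it must go first.
Counting all ways to extend the partial order to a total order gives 49.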